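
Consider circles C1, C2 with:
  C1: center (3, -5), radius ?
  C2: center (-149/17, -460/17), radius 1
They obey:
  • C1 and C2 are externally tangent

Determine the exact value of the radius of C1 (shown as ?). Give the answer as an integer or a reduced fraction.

1. [ext C1·C2]  r_C1² + 2r_C1 − 624 = 0  ⇒  r_C1 = 24 (r>0 drops 1)

24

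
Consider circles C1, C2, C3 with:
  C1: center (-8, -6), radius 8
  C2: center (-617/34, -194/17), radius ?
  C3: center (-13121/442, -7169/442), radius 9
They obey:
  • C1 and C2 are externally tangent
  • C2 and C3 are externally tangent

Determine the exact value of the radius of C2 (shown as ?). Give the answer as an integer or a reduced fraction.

1. [ext C1·C2]  r_C2² + 16r_C2 − 273/4 = 0  ⇒  r_C2 = 7/2 (r>0 drops 1)
2. [ext C2·C3]  r_C2² + 18r_C2 − 301/4 = 0  ⇒  r_C2 = 7/2 (r>0 drops 1)

7/2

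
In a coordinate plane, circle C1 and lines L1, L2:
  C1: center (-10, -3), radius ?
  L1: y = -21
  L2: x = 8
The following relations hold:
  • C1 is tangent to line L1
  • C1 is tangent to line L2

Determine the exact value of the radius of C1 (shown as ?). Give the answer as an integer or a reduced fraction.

18

1. [C1‖L1]  r_C1² − 324 = 0  ⇒  r_C1 = 18 (r>0 drops 1)
2. [C1‖L2]  r_C1² − 324 = 0  ⇒  r_C1 = 18 (r>0 drops 1)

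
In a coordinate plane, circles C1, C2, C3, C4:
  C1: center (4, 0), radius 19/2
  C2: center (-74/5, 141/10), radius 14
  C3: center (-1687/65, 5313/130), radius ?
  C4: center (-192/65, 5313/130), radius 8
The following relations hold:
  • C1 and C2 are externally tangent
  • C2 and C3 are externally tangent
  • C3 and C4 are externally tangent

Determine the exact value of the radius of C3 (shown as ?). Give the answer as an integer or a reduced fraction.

1. [ext C2·C3]  r_C3² + 28r_C3 − 645 = 0  ⇒  r_C3 = 15 (r>0 drops 1)
2. [ext C3·C4]  r_C3² + 16r_C3 − 465 = 0  ⇒  r_C3 = 15 (r>0 drops 1)

15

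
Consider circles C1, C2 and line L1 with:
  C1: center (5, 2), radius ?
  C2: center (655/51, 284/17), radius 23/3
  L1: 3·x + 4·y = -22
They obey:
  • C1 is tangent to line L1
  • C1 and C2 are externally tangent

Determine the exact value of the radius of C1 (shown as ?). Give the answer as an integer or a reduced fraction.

9

1. [C1‖L1]  r_C1² − 81 = 0  ⇒  r_C1 = 9 (r>0 drops 1)
2. [ext C1·C2]  r_C1² + (46/3)r_C1 − 219 = 0  ⇒  r_C1 = 9 (r>0 drops 1)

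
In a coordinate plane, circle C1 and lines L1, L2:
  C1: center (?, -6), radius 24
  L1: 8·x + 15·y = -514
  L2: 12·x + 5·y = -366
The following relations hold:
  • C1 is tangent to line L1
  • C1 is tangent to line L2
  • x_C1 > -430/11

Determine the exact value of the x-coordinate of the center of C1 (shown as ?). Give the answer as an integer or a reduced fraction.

1. [C1‖L1]  x_C1² + 106x_C1 + 208 = 0  ⇒  x_C1 = -104 or -2
2. [C1‖L2]  x_C1² + 56x_C1 + 108 = 0  ⇒  x_C1 = -54 or -2

-2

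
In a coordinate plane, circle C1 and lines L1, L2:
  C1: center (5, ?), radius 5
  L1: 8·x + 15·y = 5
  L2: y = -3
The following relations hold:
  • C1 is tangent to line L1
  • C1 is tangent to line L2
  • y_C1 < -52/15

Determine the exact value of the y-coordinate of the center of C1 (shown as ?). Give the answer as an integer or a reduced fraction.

-8

1. [C1‖L1]  y_C1² + (14/3)y_C1 − 80/3 = 0  ⇒  y_C1 = -8 or 10/3
2. [C1‖L2]  y_C1² + 6y_C1 − 16 = 0  ⇒  y_C1 = -8 or 2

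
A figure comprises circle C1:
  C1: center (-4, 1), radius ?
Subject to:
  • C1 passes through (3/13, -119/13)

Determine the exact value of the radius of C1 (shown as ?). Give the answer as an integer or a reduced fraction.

1. [C1∋P]  r_C1² − 121 = 0  ⇒  r_C1 = 11 (r>0 drops 1)

11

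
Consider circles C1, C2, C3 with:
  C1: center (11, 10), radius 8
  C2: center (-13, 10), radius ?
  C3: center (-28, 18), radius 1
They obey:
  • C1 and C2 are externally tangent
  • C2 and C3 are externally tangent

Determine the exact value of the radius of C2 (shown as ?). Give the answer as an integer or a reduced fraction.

1. [ext C1·C2]  r_C2² + 16r_C2 − 512 = 0  ⇒  r_C2 = 16 (r>0 drops 1)
2. [ext C2·C3]  r_C2² + 2r_C2 − 288 = 0  ⇒  r_C2 = 16 (r>0 drops 1)

16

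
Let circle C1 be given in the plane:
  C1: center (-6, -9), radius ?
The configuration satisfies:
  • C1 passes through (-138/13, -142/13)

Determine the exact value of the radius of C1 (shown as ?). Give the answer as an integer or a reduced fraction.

5

1. [C1∋P]  r_C1² − 25 = 0  ⇒  r_C1 = 5 (r>0 drops 1)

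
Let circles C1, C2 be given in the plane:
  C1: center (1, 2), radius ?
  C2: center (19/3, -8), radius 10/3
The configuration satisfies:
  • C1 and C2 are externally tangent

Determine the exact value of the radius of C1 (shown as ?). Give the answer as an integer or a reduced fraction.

8

1. [ext C1·C2]  r_C1² + (20/3)r_C1 − 352/3 = 0  ⇒  r_C1 = 8 (r>0 drops 1)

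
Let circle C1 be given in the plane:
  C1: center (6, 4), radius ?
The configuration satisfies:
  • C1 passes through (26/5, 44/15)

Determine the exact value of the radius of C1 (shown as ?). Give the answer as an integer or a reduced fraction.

1. [C1∋P]  r_C1² − 16/9 = 0  ⇒  r_C1 = 4/3 (r>0 drops 1)

4/3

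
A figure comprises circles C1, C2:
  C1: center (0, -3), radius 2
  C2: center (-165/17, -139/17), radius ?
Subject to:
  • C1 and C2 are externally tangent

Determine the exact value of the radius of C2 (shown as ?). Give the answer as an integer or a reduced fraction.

9

1. [ext C1·C2]  r_C2² + 4r_C2 − 117 = 0  ⇒  r_C2 = 9 (r>0 drops 1)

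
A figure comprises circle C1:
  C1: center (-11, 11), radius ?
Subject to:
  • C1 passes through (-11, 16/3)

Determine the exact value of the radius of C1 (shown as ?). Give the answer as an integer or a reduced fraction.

17/3

1. [C1∋P]  r_C1² − 289/9 = 0  ⇒  r_C1 = 17/3 (r>0 drops 1)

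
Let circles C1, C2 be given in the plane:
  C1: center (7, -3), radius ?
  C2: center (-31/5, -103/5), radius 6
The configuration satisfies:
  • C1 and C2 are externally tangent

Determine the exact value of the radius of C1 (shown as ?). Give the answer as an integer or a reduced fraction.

1. [ext C1·C2]  r_C1² + 12r_C1 − 448 = 0  ⇒  r_C1 = 16 (r>0 drops 1)

16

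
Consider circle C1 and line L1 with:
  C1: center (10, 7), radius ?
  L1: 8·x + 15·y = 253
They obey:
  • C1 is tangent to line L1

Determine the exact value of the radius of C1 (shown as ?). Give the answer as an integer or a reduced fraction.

4

1. [C1‖L1]  r_C1² − 16 = 0  ⇒  r_C1 = 4 (r>0 drops 1)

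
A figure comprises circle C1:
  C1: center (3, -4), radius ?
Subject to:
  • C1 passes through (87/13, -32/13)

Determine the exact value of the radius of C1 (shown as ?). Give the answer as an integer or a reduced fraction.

1. [C1∋P]  r_C1² − 16 = 0  ⇒  r_C1 = 4 (r>0 drops 1)

4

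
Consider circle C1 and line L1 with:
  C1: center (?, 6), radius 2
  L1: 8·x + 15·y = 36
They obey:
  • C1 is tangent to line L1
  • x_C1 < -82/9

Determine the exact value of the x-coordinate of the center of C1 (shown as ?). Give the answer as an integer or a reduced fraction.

-11

1. [C1‖L1]  x_C1² + (27/2)x_C1 + 55/2 = 0  ⇒  x_C1 = -11 or -5/2
2. given x_C1 < -82/9: keep -11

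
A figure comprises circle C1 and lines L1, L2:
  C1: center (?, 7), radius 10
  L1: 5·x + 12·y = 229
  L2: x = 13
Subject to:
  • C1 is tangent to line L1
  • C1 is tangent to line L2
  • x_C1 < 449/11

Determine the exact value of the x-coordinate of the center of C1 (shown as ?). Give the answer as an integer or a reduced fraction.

1. [C1‖L1]  x_C1² − 58x_C1 + 165 = 0  ⇒  x_C1 = 3 or 55
2. [C1‖L2]  x_C1² − 26x_C1 + 69 = 0  ⇒  x_C1 = 3 or 23

3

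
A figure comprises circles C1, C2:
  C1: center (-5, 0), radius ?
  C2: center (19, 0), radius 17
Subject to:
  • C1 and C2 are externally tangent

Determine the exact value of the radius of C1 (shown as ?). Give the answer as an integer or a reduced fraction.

7

1. [ext C1·C2]  r_C1² + 34r_C1 − 287 = 0  ⇒  r_C1 = 7 (r>0 drops 1)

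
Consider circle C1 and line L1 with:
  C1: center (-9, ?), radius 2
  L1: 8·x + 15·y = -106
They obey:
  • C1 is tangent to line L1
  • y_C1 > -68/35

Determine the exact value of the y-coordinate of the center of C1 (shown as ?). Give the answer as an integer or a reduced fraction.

1. [C1‖L1]  y_C1² + (68/15)y_C1 = 0  ⇒  y_C1 = -68/15 or 0
2. given y_C1 > -68/35: keep 0

0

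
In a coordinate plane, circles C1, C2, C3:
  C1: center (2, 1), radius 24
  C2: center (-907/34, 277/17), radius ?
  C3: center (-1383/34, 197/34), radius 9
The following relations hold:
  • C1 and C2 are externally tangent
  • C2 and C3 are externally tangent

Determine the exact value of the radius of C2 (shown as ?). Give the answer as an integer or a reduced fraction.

17/2

1. [ext C1·C2]  r_C2² + 48r_C2 − 1921/4 = 0  ⇒  r_C2 = 17/2 (r>0 drops 1)
2. [ext C2·C3]  r_C2² + 18r_C2 − 901/4 = 0  ⇒  r_C2 = 17/2 (r>0 drops 1)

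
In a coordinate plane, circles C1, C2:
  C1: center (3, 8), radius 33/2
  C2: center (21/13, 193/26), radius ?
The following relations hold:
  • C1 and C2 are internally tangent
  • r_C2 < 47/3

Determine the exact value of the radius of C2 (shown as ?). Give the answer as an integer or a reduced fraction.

1. [int C1,C2]  r_C2² − 33r_C2 + 270 = 0  ⇒  r_C2 = 15 or 18
2. given r_C2 < 47/3: keep 15

15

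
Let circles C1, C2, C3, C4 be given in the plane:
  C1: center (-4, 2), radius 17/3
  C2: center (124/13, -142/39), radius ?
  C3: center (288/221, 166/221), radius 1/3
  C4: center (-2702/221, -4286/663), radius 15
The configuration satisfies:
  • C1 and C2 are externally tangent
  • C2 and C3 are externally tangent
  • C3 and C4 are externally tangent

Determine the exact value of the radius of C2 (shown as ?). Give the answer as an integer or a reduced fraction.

1. [ext C1·C2]  r_C2² + (34/3)r_C2 − 183 = 0  ⇒  r_C2 = 9 (r>0 drops 1)
2. [ext C2·C3]  r_C2² + (2/3)r_C2 − 87 = 0  ⇒  r_C2 = 9 (r>0 drops 1)

9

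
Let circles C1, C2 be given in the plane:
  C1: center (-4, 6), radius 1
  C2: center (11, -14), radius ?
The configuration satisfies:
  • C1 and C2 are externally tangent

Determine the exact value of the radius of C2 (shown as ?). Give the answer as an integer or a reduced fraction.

24

1. [ext C1·C2]  r_C2² + 2r_C2 − 624 = 0  ⇒  r_C2 = 24 (r>0 drops 1)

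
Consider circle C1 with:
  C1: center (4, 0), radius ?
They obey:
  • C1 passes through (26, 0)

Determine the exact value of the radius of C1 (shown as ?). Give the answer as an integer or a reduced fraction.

22

1. [C1∋P]  r_C1² − 484 = 0  ⇒  r_C1 = 22 (r>0 drops 1)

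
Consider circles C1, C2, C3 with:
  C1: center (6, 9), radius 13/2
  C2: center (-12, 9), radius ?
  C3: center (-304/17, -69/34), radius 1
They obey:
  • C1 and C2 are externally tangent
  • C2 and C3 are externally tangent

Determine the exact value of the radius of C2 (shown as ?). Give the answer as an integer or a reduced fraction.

1. [ext C1·C2]  r_C2² + 13r_C2 − 1127/4 = 0  ⇒  r_C2 = 23/2 (r>0 drops 1)
2. [ext C2·C3]  r_C2² + 2r_C2 − 621/4 = 0  ⇒  r_C2 = 23/2 (r>0 drops 1)

23/2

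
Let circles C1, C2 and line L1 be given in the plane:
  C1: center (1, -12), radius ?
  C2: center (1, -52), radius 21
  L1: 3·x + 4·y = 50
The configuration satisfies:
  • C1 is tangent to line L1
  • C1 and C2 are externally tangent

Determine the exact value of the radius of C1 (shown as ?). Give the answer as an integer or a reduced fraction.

1. [C1‖L1]  r_C1² − 361 = 0  ⇒  r_C1 = 19 (r>0 drops 1)
2. [ext C1·C2]  r_C1² + 42r_C1 − 1159 = 0  ⇒  r_C1 = 19 (r>0 drops 1)

19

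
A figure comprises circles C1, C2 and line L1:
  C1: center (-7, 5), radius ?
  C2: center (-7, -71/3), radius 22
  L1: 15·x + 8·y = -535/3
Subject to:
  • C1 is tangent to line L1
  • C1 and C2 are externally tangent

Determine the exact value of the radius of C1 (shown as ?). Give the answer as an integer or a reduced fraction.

20/3

1. [C1‖L1]  r_C1² − 400/9 = 0  ⇒  r_C1 = 20/3 (r>0 drops 1)
2. [ext C1·C2]  r_C1² + 44r_C1 − 3040/9 = 0  ⇒  r_C1 = 20/3 (r>0 drops 1)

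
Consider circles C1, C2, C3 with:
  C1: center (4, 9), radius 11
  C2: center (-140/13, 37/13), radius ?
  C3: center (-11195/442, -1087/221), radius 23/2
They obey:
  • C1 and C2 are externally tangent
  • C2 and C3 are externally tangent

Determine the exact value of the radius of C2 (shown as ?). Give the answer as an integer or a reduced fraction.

5

1. [ext C1·C2]  r_C2² + 22r_C2 − 135 = 0  ⇒  r_C2 = 5 (r>0 drops 1)
2. [ext C2·C3]  r_C2² + 23r_C2 − 140 = 0  ⇒  r_C2 = 5 (r>0 drops 1)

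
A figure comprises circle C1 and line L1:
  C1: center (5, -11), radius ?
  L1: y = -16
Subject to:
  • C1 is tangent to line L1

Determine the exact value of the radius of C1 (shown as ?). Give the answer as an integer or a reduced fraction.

5

1. [C1‖L1]  r_C1² − 25 = 0  ⇒  r_C1 = 5 (r>0 drops 1)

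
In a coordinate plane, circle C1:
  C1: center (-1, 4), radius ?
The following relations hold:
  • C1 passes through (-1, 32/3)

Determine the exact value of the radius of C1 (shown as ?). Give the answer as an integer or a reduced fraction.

1. [C1∋P]  r_C1² − 400/9 = 0  ⇒  r_C1 = 20/3 (r>0 drops 1)

20/3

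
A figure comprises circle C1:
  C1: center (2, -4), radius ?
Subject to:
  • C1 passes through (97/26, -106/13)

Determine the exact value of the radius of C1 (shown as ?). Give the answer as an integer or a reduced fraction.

9/2

1. [C1∋P]  r_C1² − 81/4 = 0  ⇒  r_C1 = 9/2 (r>0 drops 1)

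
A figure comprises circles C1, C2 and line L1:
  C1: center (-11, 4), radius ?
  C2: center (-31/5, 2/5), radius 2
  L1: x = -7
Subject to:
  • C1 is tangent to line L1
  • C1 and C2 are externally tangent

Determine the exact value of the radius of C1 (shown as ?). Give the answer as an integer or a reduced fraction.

4

1. [C1‖L1]  r_C1² − 16 = 0  ⇒  r_C1 = 4 (r>0 drops 1)
2. [ext C1·C2]  r_C1² + 4r_C1 − 32 = 0  ⇒  r_C1 = 4 (r>0 drops 1)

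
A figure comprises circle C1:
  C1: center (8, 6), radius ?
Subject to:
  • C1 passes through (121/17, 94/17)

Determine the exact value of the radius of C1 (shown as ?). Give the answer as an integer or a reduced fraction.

1. [C1∋P]  r_C1² − 1 = 0  ⇒  r_C1 = 1 (r>0 drops 1)

1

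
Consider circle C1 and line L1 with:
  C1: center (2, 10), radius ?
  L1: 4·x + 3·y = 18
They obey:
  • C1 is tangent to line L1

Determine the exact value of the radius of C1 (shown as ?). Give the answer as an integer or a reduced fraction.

1. [C1‖L1]  r_C1² − 16 = 0  ⇒  r_C1 = 4 (r>0 drops 1)

4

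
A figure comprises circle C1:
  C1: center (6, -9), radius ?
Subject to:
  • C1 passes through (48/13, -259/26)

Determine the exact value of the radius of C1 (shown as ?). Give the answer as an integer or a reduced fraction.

5/2

1. [C1∋P]  r_C1² − 25/4 = 0  ⇒  r_C1 = 5/2 (r>0 drops 1)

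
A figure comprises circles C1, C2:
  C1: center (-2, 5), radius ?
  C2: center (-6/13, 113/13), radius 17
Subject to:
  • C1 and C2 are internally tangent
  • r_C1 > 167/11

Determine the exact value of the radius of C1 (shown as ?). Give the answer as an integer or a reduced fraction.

1. [int C1,C2]  r_C1² − 34r_C1 + 273 = 0  ⇒  r_C1 = 13 or 21
2. given r_C1 > 167/11: keep 21

21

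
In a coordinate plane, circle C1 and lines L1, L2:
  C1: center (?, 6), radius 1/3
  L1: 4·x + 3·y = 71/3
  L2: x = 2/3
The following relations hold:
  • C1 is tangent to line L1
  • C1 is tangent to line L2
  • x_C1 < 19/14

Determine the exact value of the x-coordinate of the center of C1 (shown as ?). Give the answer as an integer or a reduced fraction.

1

1. [C1‖L1]  x_C1² − (17/6)x_C1 + 11/6 = 0  ⇒  x_C1 = 1 or 11/6
2. [C1‖L2]  x_C1² − (4/3)x_C1 + 1/3 = 0  ⇒  x_C1 = 1/3 or 1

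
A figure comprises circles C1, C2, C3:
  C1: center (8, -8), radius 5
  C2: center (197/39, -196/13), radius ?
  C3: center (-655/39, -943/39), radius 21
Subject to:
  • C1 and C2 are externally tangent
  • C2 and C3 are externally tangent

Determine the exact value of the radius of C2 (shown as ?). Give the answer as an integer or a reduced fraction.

1. [ext C1·C2]  r_C2² + 10r_C2 − 304/9 = 0  ⇒  r_C2 = 8/3 (r>0 drops 1)
2. [ext C2·C3]  r_C2² + 42r_C2 − 1072/9 = 0  ⇒  r_C2 = 8/3 (r>0 drops 1)

8/3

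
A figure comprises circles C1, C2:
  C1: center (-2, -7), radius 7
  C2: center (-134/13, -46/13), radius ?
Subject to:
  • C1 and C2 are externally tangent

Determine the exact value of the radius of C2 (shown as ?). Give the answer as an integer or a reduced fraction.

2

1. [ext C1·C2]  r_C2² + 14r_C2 − 32 = 0  ⇒  r_C2 = 2 (r>0 drops 1)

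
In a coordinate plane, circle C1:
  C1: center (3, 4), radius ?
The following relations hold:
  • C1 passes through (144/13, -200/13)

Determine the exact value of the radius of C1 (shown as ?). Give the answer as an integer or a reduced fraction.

21

1. [C1∋P]  r_C1² − 441 = 0  ⇒  r_C1 = 21 (r>0 drops 1)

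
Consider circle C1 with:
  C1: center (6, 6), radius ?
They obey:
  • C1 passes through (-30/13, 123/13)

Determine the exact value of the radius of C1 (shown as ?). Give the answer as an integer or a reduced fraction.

1. [C1∋P]  r_C1² − 81 = 0  ⇒  r_C1 = 9 (r>0 drops 1)

9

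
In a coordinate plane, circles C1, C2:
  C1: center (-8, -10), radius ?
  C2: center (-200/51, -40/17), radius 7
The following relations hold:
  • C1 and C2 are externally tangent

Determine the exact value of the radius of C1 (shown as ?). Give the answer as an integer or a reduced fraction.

5/3

1. [ext C1·C2]  r_C1² + 14r_C1 − 235/9 = 0  ⇒  r_C1 = 5/3 (r>0 drops 1)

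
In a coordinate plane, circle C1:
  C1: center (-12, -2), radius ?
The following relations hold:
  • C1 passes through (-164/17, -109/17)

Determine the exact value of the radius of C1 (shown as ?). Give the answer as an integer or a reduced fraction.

5

1. [C1∋P]  r_C1² − 25 = 0  ⇒  r_C1 = 5 (r>0 drops 1)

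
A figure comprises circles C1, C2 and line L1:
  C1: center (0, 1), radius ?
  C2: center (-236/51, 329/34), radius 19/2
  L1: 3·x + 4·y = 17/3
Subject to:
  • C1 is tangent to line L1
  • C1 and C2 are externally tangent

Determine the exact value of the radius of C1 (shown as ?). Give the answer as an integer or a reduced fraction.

1/3

1. [C1‖L1]  r_C1² − 1/9 = 0  ⇒  r_C1 = 1/3 (r>0 drops 1)
2. [ext C1·C2]  r_C1² + 19r_C1 − 58/9 = 0  ⇒  r_C1 = 1/3 (r>0 drops 1)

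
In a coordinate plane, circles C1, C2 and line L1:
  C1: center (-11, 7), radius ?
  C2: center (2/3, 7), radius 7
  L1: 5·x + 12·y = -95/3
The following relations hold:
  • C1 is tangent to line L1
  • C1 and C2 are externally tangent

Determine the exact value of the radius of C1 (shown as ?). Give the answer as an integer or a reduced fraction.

1. [C1‖L1]  r_C1² − 196/9 = 0  ⇒  r_C1 = 14/3 (r>0 drops 1)
2. [ext C1·C2]  r_C1² + 14r_C1 − 784/9 = 0  ⇒  r_C1 = 14/3 (r>0 drops 1)

14/3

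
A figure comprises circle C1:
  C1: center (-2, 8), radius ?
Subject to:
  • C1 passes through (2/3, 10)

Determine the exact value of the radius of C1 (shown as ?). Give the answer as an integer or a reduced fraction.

10/3

1. [C1∋P]  r_C1² − 100/9 = 0  ⇒  r_C1 = 10/3 (r>0 drops 1)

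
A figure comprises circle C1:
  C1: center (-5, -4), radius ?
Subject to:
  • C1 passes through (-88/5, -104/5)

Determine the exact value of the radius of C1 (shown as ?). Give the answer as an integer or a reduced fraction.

21

1. [C1∋P]  r_C1² − 441 = 0  ⇒  r_C1 = 21 (r>0 drops 1)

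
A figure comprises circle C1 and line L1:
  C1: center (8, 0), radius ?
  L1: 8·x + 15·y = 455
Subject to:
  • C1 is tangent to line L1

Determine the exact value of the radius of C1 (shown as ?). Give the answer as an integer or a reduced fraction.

1. [C1‖L1]  r_C1² − 529 = 0  ⇒  r_C1 = 23 (r>0 drops 1)

23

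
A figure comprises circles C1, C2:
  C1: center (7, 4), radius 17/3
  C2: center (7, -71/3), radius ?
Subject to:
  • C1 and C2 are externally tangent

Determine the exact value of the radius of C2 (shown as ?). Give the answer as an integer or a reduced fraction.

1. [ext C1·C2]  r_C2² + (34/3)r_C2 − 2200/3 = 0  ⇒  r_C2 = 22 (r>0 drops 1)

22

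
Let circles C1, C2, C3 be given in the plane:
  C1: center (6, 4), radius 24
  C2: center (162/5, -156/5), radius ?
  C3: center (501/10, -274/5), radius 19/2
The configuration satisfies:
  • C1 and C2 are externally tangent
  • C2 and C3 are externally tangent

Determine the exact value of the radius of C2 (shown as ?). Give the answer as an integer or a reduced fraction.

1. [ext C1·C2]  r_C2² + 48r_C2 − 1360 = 0  ⇒  r_C2 = 20 (r>0 drops 1)
2. [ext C2·C3]  r_C2² + 19r_C2 − 780 = 0  ⇒  r_C2 = 20 (r>0 drops 1)

20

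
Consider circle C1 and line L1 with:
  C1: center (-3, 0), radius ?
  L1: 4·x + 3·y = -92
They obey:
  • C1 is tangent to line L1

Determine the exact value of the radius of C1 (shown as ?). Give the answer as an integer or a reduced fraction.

16

1. [C1‖L1]  r_C1² − 256 = 0  ⇒  r_C1 = 16 (r>0 drops 1)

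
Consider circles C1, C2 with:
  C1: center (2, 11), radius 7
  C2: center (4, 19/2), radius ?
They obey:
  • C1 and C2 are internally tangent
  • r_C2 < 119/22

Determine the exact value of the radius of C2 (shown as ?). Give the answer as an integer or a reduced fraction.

9/2

1. [int C1,C2]  r_C2² − 14r_C2 + 171/4 = 0  ⇒  r_C2 = 9/2 or 19/2
2. given r_C2 < 119/22: keep 9/2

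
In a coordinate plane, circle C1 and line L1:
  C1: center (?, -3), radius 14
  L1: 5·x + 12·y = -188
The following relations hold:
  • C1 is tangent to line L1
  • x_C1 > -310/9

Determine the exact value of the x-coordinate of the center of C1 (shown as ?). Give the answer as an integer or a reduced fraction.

6

1. [C1‖L1]  x_C1² + (304/5)x_C1 − 2004/5 = 0  ⇒  x_C1 = -334/5 or 6
2. given x_C1 > -310/9: keep 6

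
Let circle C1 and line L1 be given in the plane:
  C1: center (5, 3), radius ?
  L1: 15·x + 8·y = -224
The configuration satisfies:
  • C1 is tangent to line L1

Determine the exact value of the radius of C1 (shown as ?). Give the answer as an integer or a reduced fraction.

19

1. [C1‖L1]  r_C1² − 361 = 0  ⇒  r_C1 = 19 (r>0 drops 1)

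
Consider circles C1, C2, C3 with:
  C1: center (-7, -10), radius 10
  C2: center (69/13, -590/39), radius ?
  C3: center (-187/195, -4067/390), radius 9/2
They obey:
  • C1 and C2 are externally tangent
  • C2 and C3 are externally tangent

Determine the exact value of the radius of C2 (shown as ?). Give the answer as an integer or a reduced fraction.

1. [ext C1·C2]  r_C2² + 20r_C2 − 700/9 = 0  ⇒  r_C2 = 10/3 (r>0 drops 1)
2. [ext C2·C3]  r_C2² + 9r_C2 − 370/9 = 0  ⇒  r_C2 = 10/3 (r>0 drops 1)

10/3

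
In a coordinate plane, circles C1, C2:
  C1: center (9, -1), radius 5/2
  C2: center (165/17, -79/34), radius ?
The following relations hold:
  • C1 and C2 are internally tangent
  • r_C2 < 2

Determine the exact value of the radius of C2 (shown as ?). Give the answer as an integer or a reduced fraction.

1. [int C1,C2]  r_C2² − 5r_C2 + 4 = 0  ⇒  r_C2 = 1 or 4
2. given r_C2 < 2: keep 1

1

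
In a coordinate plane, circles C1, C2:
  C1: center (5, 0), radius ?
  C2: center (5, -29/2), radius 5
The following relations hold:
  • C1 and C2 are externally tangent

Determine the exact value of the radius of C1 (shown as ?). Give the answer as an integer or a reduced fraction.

1. [ext C1·C2]  r_C1² + 10r_C1 − 741/4 = 0  ⇒  r_C1 = 19/2 (r>0 drops 1)

19/2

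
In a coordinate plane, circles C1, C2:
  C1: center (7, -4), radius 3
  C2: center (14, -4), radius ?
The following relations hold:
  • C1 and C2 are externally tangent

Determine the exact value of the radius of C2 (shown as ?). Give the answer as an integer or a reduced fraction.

1. [ext C1·C2]  r_C2² + 6r_C2 − 40 = 0  ⇒  r_C2 = 4 (r>0 drops 1)

4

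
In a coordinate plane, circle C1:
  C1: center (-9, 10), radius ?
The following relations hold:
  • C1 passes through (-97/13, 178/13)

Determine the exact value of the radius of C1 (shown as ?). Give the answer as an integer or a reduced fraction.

4

1. [C1∋P]  r_C1² − 16 = 0  ⇒  r_C1 = 4 (r>0 drops 1)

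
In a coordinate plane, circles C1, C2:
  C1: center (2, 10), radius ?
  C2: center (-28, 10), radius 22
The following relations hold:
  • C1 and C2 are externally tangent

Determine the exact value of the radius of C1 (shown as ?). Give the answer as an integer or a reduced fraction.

1. [ext C1·C2]  r_C1² + 44r_C1 − 416 = 0  ⇒  r_C1 = 8 (r>0 drops 1)

8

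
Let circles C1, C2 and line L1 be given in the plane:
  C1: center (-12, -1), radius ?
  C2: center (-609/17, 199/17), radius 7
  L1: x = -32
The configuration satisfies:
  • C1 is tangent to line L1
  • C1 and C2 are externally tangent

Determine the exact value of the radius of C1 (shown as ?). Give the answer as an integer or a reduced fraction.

20

1. [C1‖L1]  r_C1² − 400 = 0  ⇒  r_C1 = 20 (r>0 drops 1)
2. [ext C1·C2]  r_C1² + 14r_C1 − 680 = 0  ⇒  r_C1 = 20 (r>0 drops 1)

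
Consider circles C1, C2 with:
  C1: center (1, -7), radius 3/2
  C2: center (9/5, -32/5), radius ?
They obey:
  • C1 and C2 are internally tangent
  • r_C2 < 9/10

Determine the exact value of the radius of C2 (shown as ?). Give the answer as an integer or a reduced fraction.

1. [int C1,C2]  r_C2² − 3r_C2 + 5/4 = 0  ⇒  r_C2 = 1/2 or 5/2
2. given r_C2 < 9/10: keep 1/2

1/2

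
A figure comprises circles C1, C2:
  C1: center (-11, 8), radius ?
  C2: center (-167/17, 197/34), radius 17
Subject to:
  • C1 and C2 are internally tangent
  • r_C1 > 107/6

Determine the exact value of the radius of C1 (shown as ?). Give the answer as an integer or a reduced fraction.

39/2

1. [int C1,C2]  r_C1² − 34r_C1 + 1131/4 = 0  ⇒  r_C1 = 29/2 or 39/2
2. given r_C1 > 107/6: keep 39/2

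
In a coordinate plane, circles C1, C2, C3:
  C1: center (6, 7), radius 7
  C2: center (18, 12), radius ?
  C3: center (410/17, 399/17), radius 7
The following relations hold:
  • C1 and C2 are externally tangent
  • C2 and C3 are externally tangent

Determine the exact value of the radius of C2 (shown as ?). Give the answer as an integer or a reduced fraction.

1. [ext C1·C2]  r_C2² + 14r_C2 − 120 = 0  ⇒  r_C2 = 6 (r>0 drops 1)
2. [ext C2·C3]  r_C2² + 14r_C2 − 120 = 0  ⇒  r_C2 = 6 (r>0 drops 1)

6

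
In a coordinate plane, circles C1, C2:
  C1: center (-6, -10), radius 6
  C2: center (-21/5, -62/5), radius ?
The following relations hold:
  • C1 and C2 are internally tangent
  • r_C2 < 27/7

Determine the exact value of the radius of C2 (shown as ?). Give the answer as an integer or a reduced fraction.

1. [int C1,C2]  r_C2² − 12r_C2 + 27 = 0  ⇒  r_C2 = 3 or 9
2. given r_C2 < 27/7: keep 3

3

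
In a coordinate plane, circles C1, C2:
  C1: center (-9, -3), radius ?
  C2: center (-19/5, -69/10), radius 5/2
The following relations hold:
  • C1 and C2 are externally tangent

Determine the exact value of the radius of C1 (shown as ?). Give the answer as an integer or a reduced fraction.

4

1. [ext C1·C2]  r_C1² + 5r_C1 − 36 = 0  ⇒  r_C1 = 4 (r>0 drops 1)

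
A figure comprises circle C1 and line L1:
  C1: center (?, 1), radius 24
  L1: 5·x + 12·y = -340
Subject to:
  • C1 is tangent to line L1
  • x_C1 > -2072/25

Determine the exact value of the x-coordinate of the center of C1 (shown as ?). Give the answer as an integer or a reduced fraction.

-8

1. [C1‖L1]  x_C1² + (704/5)x_C1 + 5312/5 = 0  ⇒  x_C1 = -664/5 or -8
2. given x_C1 > -2072/25: keep -8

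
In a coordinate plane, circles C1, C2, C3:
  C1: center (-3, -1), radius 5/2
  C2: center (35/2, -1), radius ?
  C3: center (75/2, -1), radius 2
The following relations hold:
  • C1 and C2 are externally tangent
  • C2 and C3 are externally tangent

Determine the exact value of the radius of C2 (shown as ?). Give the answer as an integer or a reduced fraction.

18

1. [ext C1·C2]  r_C2² + 5r_C2 − 414 = 0  ⇒  r_C2 = 18 (r>0 drops 1)
2. [ext C2·C3]  r_C2² + 4r_C2 − 396 = 0  ⇒  r_C2 = 18 (r>0 drops 1)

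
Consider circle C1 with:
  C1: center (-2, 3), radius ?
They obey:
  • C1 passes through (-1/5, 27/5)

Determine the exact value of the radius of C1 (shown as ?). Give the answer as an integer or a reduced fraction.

1. [C1∋P]  r_C1² − 9 = 0  ⇒  r_C1 = 3 (r>0 drops 1)

3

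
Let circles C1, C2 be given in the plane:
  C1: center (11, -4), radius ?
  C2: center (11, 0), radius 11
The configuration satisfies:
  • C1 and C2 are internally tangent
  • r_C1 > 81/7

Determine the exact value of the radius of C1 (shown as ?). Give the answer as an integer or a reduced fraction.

15

1. [int C1,C2]  r_C1² − 22r_C1 + 105 = 0  ⇒  r_C1 = 7 or 15
2. given r_C1 > 81/7: keep 15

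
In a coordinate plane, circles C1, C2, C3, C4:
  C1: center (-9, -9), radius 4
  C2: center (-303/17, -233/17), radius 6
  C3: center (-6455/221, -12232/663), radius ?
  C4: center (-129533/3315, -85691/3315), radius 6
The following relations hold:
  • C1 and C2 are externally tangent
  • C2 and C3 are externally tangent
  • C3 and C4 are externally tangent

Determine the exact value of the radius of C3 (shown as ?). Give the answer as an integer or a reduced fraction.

19/3

1. [ext C2·C3]  r_C3² + 12r_C3 − 1045/9 = 0  ⇒  r_C3 = 19/3 (r>0 drops 1)
2. [ext C3·C4]  r_C3² + 12r_C3 − 1045/9 = 0  ⇒  r_C3 = 19/3 (r>0 drops 1)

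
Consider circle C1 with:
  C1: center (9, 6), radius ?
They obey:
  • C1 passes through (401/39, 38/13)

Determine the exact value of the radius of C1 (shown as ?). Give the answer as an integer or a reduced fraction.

1. [C1∋P]  r_C1² − 100/9 = 0  ⇒  r_C1 = 10/3 (r>0 drops 1)

10/3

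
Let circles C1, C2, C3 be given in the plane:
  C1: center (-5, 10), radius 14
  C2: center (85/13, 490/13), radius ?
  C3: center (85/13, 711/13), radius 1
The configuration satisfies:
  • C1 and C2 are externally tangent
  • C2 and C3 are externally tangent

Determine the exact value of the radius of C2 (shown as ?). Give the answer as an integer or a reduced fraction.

16

1. [ext C1·C2]  r_C2² + 28r_C2 − 704 = 0  ⇒  r_C2 = 16 (r>0 drops 1)
2. [ext C2·C3]  r_C2² + 2r_C2 − 288 = 0  ⇒  r_C2 = 16 (r>0 drops 1)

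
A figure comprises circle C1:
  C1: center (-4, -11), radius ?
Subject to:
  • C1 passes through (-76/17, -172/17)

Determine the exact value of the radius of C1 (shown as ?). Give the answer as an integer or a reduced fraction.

1. [C1∋P]  r_C1² − 1 = 0  ⇒  r_C1 = 1 (r>0 drops 1)

1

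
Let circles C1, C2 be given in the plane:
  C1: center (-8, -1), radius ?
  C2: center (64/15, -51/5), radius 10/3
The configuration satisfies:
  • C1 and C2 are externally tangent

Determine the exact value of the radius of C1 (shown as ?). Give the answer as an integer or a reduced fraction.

12

1. [ext C1·C2]  r_C1² + (20/3)r_C1 − 224 = 0  ⇒  r_C1 = 12 (r>0 drops 1)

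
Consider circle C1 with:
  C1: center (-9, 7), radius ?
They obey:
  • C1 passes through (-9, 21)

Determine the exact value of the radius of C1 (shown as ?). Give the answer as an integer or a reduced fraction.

14

1. [C1∋P]  r_C1² − 196 = 0  ⇒  r_C1 = 14 (r>0 drops 1)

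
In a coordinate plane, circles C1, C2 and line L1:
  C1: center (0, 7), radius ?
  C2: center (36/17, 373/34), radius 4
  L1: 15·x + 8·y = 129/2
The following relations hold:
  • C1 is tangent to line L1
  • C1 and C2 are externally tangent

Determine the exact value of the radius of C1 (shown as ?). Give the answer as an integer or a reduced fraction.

1/2

1. [C1‖L1]  r_C1² − 1/4 = 0  ⇒  r_C1 = 1/2 (r>0 drops 1)
2. [ext C1·C2]  r_C1² + 8r_C1 − 17/4 = 0  ⇒  r_C1 = 1/2 (r>0 drops 1)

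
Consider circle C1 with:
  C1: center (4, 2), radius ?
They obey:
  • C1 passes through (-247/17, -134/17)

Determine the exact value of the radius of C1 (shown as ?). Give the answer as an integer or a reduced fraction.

1. [C1∋P]  r_C1² − 441 = 0  ⇒  r_C1 = 21 (r>0 drops 1)

21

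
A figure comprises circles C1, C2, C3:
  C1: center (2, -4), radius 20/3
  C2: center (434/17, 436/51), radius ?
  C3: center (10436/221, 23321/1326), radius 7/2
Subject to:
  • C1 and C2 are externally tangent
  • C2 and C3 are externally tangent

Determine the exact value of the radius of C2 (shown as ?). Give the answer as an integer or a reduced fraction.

1. [ext C1·C2]  r_C2² + (40/3)r_C2 − 2000/3 = 0  ⇒  r_C2 = 20 (r>0 drops 1)
2. [ext C2·C3]  r_C2² + 7r_C2 − 540 = 0  ⇒  r_C2 = 20 (r>0 drops 1)

20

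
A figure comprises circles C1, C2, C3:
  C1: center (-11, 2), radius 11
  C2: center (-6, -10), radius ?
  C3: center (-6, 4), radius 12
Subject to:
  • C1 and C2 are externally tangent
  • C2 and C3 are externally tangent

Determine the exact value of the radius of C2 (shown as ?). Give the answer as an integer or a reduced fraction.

2

1. [ext C1·C2]  r_C2² + 22r_C2 − 48 = 0  ⇒  r_C2 = 2 (r>0 drops 1)
2. [ext C2·C3]  r_C2² + 24r_C2 − 52 = 0  ⇒  r_C2 = 2 (r>0 drops 1)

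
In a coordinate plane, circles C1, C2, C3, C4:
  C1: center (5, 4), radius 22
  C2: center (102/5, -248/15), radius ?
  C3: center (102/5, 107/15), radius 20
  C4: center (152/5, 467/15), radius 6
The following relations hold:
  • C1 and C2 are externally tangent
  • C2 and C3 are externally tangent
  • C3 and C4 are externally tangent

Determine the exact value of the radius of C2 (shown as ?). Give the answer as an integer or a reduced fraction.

11/3

1. [ext C1·C2]  r_C2² + 44r_C2 − 1573/9 = 0  ⇒  r_C2 = 11/3 (r>0 drops 1)
2. [ext C2·C3]  r_C2² + 40r_C2 − 1441/9 = 0  ⇒  r_C2 = 11/3 (r>0 drops 1)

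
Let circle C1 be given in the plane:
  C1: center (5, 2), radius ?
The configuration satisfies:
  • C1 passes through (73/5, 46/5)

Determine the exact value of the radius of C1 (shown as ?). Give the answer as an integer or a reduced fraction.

12

1. [C1∋P]  r_C1² − 144 = 0  ⇒  r_C1 = 12 (r>0 drops 1)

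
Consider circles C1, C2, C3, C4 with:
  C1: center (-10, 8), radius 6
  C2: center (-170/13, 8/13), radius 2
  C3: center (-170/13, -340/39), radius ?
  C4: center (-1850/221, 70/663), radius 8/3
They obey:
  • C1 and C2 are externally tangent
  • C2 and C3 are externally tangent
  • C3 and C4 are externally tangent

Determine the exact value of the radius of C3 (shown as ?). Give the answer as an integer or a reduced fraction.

1. [ext C2·C3]  r_C3² + 4r_C3 − 748/9 = 0  ⇒  r_C3 = 22/3 (r>0 drops 1)
2. [ext C3·C4]  r_C3² + (16/3)r_C3 − 836/9 = 0  ⇒  r_C3 = 22/3 (r>0 drops 1)

22/3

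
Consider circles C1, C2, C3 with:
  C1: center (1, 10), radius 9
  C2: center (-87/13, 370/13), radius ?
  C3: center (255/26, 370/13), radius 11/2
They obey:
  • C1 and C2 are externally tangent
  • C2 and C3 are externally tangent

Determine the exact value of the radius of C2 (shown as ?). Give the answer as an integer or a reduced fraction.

11

1. [ext C1·C2]  r_C2² + 18r_C2 − 319 = 0  ⇒  r_C2 = 11 (r>0 drops 1)
2. [ext C2·C3]  r_C2² + 11r_C2 − 242 = 0  ⇒  r_C2 = 11 (r>0 drops 1)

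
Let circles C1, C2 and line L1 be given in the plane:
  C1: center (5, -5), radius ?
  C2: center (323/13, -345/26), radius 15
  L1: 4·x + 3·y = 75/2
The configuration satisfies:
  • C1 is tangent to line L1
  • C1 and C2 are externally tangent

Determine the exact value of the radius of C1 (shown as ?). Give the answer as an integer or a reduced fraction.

1. [C1‖L1]  r_C1² − 169/4 = 0  ⇒  r_C1 = 13/2 (r>0 drops 1)
2. [ext C1·C2]  r_C1² + 30r_C1 − 949/4 = 0  ⇒  r_C1 = 13/2 (r>0 drops 1)

13/2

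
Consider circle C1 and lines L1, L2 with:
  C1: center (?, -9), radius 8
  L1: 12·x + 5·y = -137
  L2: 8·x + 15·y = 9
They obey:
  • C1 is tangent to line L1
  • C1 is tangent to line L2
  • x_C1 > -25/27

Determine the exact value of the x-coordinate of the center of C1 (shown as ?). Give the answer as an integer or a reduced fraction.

1

1. [C1‖L1]  x_C1² + (46/3)x_C1 − 49/3 = 0  ⇒  x_C1 = -49/3 or 1
2. [C1‖L2]  x_C1² − 36x_C1 + 35 = 0  ⇒  x_C1 = 1 or 35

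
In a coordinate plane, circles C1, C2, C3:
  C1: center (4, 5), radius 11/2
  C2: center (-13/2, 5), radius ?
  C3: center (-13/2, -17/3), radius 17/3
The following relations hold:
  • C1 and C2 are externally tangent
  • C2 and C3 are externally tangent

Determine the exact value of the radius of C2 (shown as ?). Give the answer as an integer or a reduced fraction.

1. [ext C1·C2]  r_C2² + 11r_C2 − 80 = 0  ⇒  r_C2 = 5 (r>0 drops 1)
2. [ext C2·C3]  r_C2² + (34/3)r_C2 − 245/3 = 0  ⇒  r_C2 = 5 (r>0 drops 1)

5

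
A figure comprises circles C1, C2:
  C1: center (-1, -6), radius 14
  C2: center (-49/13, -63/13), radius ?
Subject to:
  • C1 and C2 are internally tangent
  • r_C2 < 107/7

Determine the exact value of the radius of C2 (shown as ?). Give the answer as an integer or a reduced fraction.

1. [int C1,C2]  r_C2² − 28r_C2 + 187 = 0  ⇒  r_C2 = 11 or 17
2. given r_C2 < 107/7: keep 11

11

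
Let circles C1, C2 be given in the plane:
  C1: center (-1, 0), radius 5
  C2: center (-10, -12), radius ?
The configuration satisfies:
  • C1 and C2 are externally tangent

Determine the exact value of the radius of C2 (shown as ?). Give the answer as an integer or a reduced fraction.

1. [ext C1·C2]  r_C2² + 10r_C2 − 200 = 0  ⇒  r_C2 = 10 (r>0 drops 1)

10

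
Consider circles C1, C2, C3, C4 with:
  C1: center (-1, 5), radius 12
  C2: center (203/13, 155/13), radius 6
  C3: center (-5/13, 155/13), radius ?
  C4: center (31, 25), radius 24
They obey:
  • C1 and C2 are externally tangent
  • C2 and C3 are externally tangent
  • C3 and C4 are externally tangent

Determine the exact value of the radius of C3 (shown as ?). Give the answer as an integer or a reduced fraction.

10

1. [ext C2·C3]  r_C3² + 12r_C3 − 220 = 0  ⇒  r_C3 = 10 (r>0 drops 1)
2. [ext C3·C4]  r_C3² + 48r_C3 − 580 = 0  ⇒  r_C3 = 10 (r>0 drops 1)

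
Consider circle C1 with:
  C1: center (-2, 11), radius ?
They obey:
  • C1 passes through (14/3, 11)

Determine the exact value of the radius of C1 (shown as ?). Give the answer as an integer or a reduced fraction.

1. [C1∋P]  r_C1² − 400/9 = 0  ⇒  r_C1 = 20/3 (r>0 drops 1)

20/3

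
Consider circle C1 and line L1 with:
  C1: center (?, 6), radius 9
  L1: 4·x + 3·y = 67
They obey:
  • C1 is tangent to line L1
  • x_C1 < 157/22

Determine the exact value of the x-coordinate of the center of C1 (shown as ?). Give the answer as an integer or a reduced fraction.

1. [C1‖L1]  x_C1² − (49/2)x_C1 + 47/2 = 0  ⇒  x_C1 = 1 or 47/2
2. given x_C1 < 157/22: keep 1

1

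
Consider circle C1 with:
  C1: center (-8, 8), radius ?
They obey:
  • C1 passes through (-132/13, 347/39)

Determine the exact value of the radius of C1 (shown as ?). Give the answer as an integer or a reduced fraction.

7/3

1. [C1∋P]  r_C1² − 49/9 = 0  ⇒  r_C1 = 7/3 (r>0 drops 1)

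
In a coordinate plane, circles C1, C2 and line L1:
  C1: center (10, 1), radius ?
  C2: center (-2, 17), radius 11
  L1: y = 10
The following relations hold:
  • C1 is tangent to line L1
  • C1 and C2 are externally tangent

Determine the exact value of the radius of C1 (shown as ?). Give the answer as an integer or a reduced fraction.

1. [C1‖L1]  r_C1² − 81 = 0  ⇒  r_C1 = 9 (r>0 drops 1)
2. [ext C1·C2]  r_C1² + 22r_C1 − 279 = 0  ⇒  r_C1 = 9 (r>0 drops 1)

9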